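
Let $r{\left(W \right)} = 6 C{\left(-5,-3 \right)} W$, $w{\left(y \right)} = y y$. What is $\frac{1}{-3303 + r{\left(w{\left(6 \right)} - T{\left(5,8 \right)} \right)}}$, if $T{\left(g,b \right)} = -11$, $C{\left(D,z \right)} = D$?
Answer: $- \frac{1}{4713} \approx -0.00021218$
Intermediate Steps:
$w{\left(y \right)} = y^{2}$
$r{\left(W \right)} = - 30 W$ ($r{\left(W \right)} = 6 \left(-5\right) W = - 30 W$)
$\frac{1}{-3303 + r{\left(w{\left(6 \right)} - T{\left(5,8 \right)} \right)}} = \frac{1}{-3303 - 30 \left(6^{2} - -11\right)} = \frac{1}{-3303 - 30 \left(36 + 11\right)} = \frac{1}{-3303 - 1410} = \frac{1}{-4713} = - \frac{1}{4713}$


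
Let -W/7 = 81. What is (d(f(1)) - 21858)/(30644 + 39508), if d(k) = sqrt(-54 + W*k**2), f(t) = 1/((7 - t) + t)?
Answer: -3643/11692 + I*sqrt(357)/163688 ≈ -0.31158 + 0.00011543*I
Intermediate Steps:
W = -567 (W = -7*81 = -567)
f(t) = 1/7
d(k) = sqrt(-54 - 567*k**2)
(d(f(1)) - 21858)/(30644 + 39508) = (3*sqrt(-6 - 63*(1/7)**2) - 21858)/(30644 + 39508) = (3*sqrt(-6 - 63*1/49) - 21858)/70152 = (3*sqrt(-6 - 9/7) - 21858)*(1/70152) = (3*sqrt(-51/7) - 21858)*(1/70152) = (3*(I*sqrt(357)/7) - 21858)*(1/70152) = (3*I*sqrt(357)/7 - 21858)*(1/70152) = (-21858 + 3*I*sqrt(357)/7)*(1/70152) = -3643/11692 + I*sqrt(357)/163688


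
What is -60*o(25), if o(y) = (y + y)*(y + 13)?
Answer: -114000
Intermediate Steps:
o(y) = 2*y*(13 + y) (o(y) = (2*y)*(13 + y) = 2*y*(13 + y))
-60*o(25) = -120*25*(13 + 25) = -120*25*38 = -60*1900 = -114000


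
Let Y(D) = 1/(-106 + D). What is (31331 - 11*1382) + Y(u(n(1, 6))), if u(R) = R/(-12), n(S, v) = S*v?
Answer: 3435475/213 ≈ 16129.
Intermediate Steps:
u(R) = -R/12 (u(R) = R*(-1/12) = -R/12)
(31331 - 11*1382) + Y(u(n(1, 6))) = (31331 - 11*1382) + 1/(-106 - 6/12) = (31331 - 15202) + 1/(-106 - 1/12*6) = 16129 + 1/(-106 - ½) = 16129 + 1/(-213/2) = 16129 - 2/213 = 3435475/213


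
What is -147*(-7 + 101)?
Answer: -13818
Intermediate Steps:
-147*(-7 + 101) = -147*94 = -13818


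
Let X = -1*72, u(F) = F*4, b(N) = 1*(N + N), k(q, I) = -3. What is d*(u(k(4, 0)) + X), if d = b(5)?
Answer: -840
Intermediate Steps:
b(N) = 2*N (b(N) = 1*(2*N) = 2*N)
u(F) = 4*F
d = 10 (d = 2*5 = 10)
X = -72
d*(u(k(4, 0)) + X) = 10*(4*(-3) - 72) = 10*(-12 - 72) = 10*(-84) = -840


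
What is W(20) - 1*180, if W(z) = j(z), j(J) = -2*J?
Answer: -220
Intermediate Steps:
W(z) = -2*z
W(20) - 1*180 = -2*20 - 1*180 = -40 - 180 = -220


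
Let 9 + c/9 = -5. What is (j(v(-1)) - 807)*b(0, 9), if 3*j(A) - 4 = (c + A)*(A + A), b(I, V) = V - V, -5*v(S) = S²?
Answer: 0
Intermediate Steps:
c = -126 (c = -81 + 9*(-5) = -81 - 45 = -126)
v(S) = -S²/5
b(I, V) = 0
j(A) = 4/3 + 2*A*(-126 + A)/3 (j(A) = 4/3 + ((-126 + A)*(A + A))/3 = 4/3 + ((-126 + A)*(2*A))/3 = 4/3 + (2*A*(-126 + A))/3 = 4/3 + 2*A*(-126 + A)/3)
(j(v(-1)) - 807)*b(0, 9) = ((4/3 - (-84)*(-1)²/5 + 2*(-⅕*(-1)²)²/3) - 807)*0 = ((4/3 - (-84)/5 + 2*(-⅕*1)²/3) - 807)*0 = ((4/3 - 84*(-⅕) + 2*(-⅕)²/3) - 807)*0 = ((4/3 + 84/5 + (⅔)*(1/25)) - 807)*0 = ((4/3 + 84/5 + 2/75) - 807)*0 = (454/25 - 807)*0 = -19721/25*0 = 0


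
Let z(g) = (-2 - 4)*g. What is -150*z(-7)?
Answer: -6300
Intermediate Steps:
z(g) = -6*g
-150*z(-7) = -(-900)*(-7) = -150*42 = -6300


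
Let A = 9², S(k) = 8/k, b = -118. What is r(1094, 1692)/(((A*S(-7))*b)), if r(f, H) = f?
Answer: 3829/38232 ≈ 0.10015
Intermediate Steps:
A = 81
r(1094, 1692)/(((A*S(-7))*b)) = 1094/(((81*(8/(-7)))*(-118))) = 1094/(((81*(8*(-⅐)))*(-118))) = 1094/(((81*(-8/7))*(-118))) = 1094/((-648/7*(-118))) = 1094/(76464/7) = 1094*(7/76464) = 3829/38232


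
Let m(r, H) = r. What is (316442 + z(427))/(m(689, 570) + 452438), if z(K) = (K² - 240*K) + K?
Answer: 396718/453127 ≈ 0.87551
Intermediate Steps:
z(K) = K² - 239*K
(316442 + z(427))/(m(689, 570) + 452438) = (316442 + 427*(-239 + 427))/(689 + 452438) = (316442 + 427*188)/453127 = (316442 + 80276)*(1/453127) = 396718*(1/453127) = 396718/453127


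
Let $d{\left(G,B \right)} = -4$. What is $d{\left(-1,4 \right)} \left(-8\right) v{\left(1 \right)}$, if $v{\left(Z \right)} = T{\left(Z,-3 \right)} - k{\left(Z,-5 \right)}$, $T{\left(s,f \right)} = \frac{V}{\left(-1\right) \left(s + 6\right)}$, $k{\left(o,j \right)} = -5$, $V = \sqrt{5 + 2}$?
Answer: $160 - \frac{32 \sqrt{7}}{7} \approx 147.91$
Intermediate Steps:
$V = \sqrt{7} \approx 2.6458$
$T{\left(s,f \right)} = \frac{\sqrt{7}}{-6 - s}$ ($T{\left(s,f \right)} = \frac{\sqrt{7}}{\left(-1\right) \left(s + 6\right)} = \frac{\sqrt{7}}{\left(-1\right) \left(6 + s\right)} = \frac{\sqrt{7}}{-6 - s}$)
$v{\left(Z \right)} = 5 - \frac{\sqrt{7}}{6 + Z}$ ($v{\left(Z \right)} = - \frac{\sqrt{7}}{6 + Z} - -5 = - \frac{\sqrt{7}}{6 + Z} + 5 = 5 - \frac{\sqrt{7}}{6 + Z}$)
$d{\left(-1,4 \right)} \left(-8\right) v{\left(1 \right)} = \left(-4\right) \left(-8\right) \frac{30 - \sqrt{7} + 5 \cdot 1}{6 + 1} = 32 \frac{30 - \sqrt{7} + 5}{7} = 32 \frac{35 - \sqrt{7}}{7} = 32 \left(5 - \frac{\sqrt{7}}{7}\right) = 160 - \frac{32 \sqrt{7}}{7}$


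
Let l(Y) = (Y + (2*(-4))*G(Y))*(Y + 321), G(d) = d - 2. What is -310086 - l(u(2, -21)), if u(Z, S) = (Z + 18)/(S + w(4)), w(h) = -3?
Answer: -11414747/36 ≈ -3.1708e+5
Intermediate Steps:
G(d) = -2 + d
u(Z, S) = (18 + Z)/(-3 + S) (u(Z, S) = (Z + 18)/(S - 3) = (18 + Z)/(-3 + S))
l(Y) = (16 - 7*Y)*(321 + Y) (l(Y) = (Y + (2*(-4))*(-2 + Y))*(Y + 321) = (Y - 8*(-2 + Y))*(321 + Y) = (Y + (16 - 8*Y))*(321 + Y) = (16 - 7*Y)*(321 + Y))
-310086 - l(u(2, -21)) = -310086 - (5136 - 2231*(18 + 2)/(-3 - 21) - 7*(18 + 2)**2/(-3 - 21)**2) = -310086 - (5136 - 2231*20/(-24) - 7*(20/(-24))**2) = -310086 - (5136 - (-2231)*20/24 - 7*(-1/24*20)**2) = -310086 - (5136 - 2231*(-5/6) - 7*(-5/6)**2) = -310086 - (5136 + 11155/6 - 7*25/36) = -310086 - (5136 + 11155/6 - 175/36) = -310086 - 1*251651/36 = -310086 - 251651/36 = -11414747/36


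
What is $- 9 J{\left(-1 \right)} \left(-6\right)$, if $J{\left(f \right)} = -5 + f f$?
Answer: $-216$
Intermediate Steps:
$J{\left(f \right)} = -5 + f^{2}$
$- 9 J{\left(-1 \right)} \left(-6\right) = - 9 \left(-5 + \left(-1\right)^{2}\right) \left(-6\right) = - 9 \left(-5 + 1\right) \left(-6\right) = \left(-9\right) \left(-4\right) \left(-6\right) = 36 \left(-6\right) = -216$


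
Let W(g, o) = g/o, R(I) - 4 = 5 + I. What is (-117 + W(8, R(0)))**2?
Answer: 1092025/81 ≈ 13482.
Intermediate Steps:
R(I) = 9 + I (R(I) = 4 + (5 + I) = 9 + I)
(-117 + W(8, R(0)))**2 = (-117 + 8/(9 + 0))**2 = (-117 + 8/9)**2 = (-1045/9)**2 = 1092025/81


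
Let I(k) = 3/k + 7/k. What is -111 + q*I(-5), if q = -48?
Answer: -15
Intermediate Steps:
I(k) = 10/k
-111 + q*I(-5) = -111 - 480/(-5) = -111 - 480*(-1)/5 = -111 - 48*(-2) = -111 + 96 = -15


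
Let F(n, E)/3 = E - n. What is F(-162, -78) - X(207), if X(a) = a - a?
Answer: 252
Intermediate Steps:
X(a) = 0
F(n, E) = -3*n + 3*E (F(n, E) = 3*(E - n) = -3*n + 3*E)
F(-162, -78) - X(207) = (-3*(-162) + 3*(-78)) - 1*0 = (486 - 234) + 0 = 252 + 0 = 252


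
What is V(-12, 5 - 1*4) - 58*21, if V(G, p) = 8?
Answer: -1210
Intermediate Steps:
V(-12, 5 - 1*4) - 58*21 = 8 - 58*21 = 8 - 1218 = -1210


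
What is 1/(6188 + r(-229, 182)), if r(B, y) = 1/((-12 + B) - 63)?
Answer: 304/1881151 ≈ 0.00016160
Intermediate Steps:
r(B, y) = 1/(-75 + B)
1/(6188 + r(-229, 182)) = 1/(6188 + 1/(-75 - 229)) = 1/(6188 + 1/(-304)) = 1/(6188 - 1/304) = 1/(1881151/304) = 304/1881151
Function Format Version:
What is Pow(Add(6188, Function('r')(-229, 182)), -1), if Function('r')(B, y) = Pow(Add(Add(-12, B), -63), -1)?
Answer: Rational(304, 1881151) ≈ 0.00016160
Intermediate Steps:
Function('r')(B, y) = Pow(Add(-75, B), -1)
Pow(Add(6188, Function('r')(-229, 182)), -1) = Pow(Add(6188, Pow(Add(-75, -229), -1)), -1) = Pow(Add(6188, Pow(-304, -1)), -1) = Pow(Add(6188, Rational(-1, 304)), -1) = Pow(Rational(1881151, 304), -1) = Rational(304, 1881151)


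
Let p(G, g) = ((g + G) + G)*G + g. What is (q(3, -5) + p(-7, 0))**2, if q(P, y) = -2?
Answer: 9216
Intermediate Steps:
p(G, g) = g + G*(g + 2*G) (p(G, g) = ((G + g) + G)*G + g = (g + 2*G)*G + g = G*(g + 2*G) + g = g + G*(g + 2*G))
(q(3, -5) + p(-7, 0))**2 = (-2 + (0 + 2*(-7)**2 - 7*0))**2 = (-2 + (0 + 2*49 + 0))**2 = (-2 + (0 + 98 + 0))**2 = (-2 + 98)**2 = 96**2 = 9216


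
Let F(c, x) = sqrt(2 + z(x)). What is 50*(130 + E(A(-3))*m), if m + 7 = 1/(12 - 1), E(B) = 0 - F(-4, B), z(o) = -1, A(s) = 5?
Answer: 75300/11 ≈ 6845.5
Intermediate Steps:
F(c, x) = 1 (F(c, x) = sqrt(2 - 1) = sqrt(1) = 1)
E(B) = -1 (E(B) = 0 - 1*1 = 0 - 1 = -1)
m = -76/11 (m = -7 + 1/(12 - 1) = -7 + 1/11 = -76/11 ≈ -6.9091)
50*(130 + E(A(-3))*m) = 50*(130 - 1*(-76/11)) = 50*(130 + 76/11) = 50*(1506/11) = 75300/11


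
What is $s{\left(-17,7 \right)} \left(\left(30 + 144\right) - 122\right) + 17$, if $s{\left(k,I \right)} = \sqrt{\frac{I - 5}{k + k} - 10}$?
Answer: $17 + \frac{156 i \sqrt{323}}{17} \approx 17.0 + 164.92 i$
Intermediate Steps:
$s{\left(k,I \right)} = \sqrt{-10 + \frac{-5 + I}{2 k}}$ ($s{\left(k,I \right)} = \sqrt{\frac{-5 + I}{2 k} - 10} = \sqrt{-10 + \frac{-5 + I}{2 k}}$)
$s{\left(-17,7 \right)} \left(\left(30 + 144\right) - 122\right) + 17 = \frac{\sqrt{2} \sqrt{\frac{-5 + 7 - -340}{-17}}}{2} \left(\left(30 + 144\right) - 122\right) + 17 = \frac{\sqrt{2} \sqrt{- \frac{-5 + 7 + 340}{17}}}{2} \left(174 - 122\right) + 17 = \frac{\sqrt{2} \sqrt{\left(- \frac{1}{17}\right) 342}}{2} \cdot 52 + 17 = \frac{\sqrt{2} \sqrt{- \frac{342}{17}}}{2} \cdot 52 + 17 = \frac{\sqrt{2} \frac{3 i \sqrt{646}}{17}}{2} \cdot 52 + 17 = \frac{3 i \sqrt{323}}{17} \cdot 52 + 17 = \frac{156 i \sqrt{323}}{17} + 17 = 17 + \frac{156 i \sqrt{323}}{17}$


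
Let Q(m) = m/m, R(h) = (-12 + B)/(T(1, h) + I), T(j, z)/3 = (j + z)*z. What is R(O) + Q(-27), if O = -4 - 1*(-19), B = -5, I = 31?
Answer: 734/751 ≈ 0.97736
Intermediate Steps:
T(j, z) = 3*z*(j + z) (T(j, z) = 3*((j + z)*z) = 3*(z*(j + z)) = 3*z*(j + z))
O = 15 (O = -4 + 19 = 15)
R(h) = -17/(31 + 3*h*(1 + h)) (R(h) = (-12 - 5)/(3*h*(1 + h) + 31) = -17/(31 + 3*h*(1 + h)))
Q(m) = 1
R(O) + Q(-27) = -17/(31 + 3*15*(1 + 15)) + 1 = -17/(31 + 3*15*16) + 1 = -17/(31 + 720) + 1 = -17/751 + 1 = 734/751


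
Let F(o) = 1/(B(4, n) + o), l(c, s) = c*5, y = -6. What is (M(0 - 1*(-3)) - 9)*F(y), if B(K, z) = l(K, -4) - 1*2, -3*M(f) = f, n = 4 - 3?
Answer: -5/6 ≈ -0.83333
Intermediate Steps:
l(c, s) = 5*c
n = 1
M(f) = -f/3
B(K, z) = -2 + 5*K (B(K, z) = 5*K - 1*2 = 5*K - 2 = -2 + 5*K)
F(o) = 1/(18 + o) (F(o) = 1/((-2 + 5*4) + o) = 1/((-2 + 20) + o) = 1/(18 + o))
(M(0 - 1*(-3)) - 9)*F(y) = (-(0 - 1*(-3))/3 - 9)/(18 - 6) = (-(0 + 3)/3 - 9)/12 = (-1/3*3 - 9)*(1/12) = (-1 - 9)*(1/12) = -10*1/12 = -5/6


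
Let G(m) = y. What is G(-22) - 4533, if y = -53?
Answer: -4586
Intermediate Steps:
G(m) = -53
G(-22) - 4533 = -53 - 4533 = -4586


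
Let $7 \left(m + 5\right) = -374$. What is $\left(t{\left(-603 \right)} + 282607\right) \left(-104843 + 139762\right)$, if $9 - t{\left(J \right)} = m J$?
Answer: $\frac{60468708515}{7} \approx 8.6384 \cdot 10^{9}$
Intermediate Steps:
$m = - \frac{409}{7}$ ($m = -5 + \frac{1}{7} \left(-374\right) = -5 - \frac{374}{7} = - \frac{409}{7} \approx -58.429$)
$t{\left(J \right)} = 9 + \frac{409 J}{7}$ ($t{\left(J \right)} = 9 - - \frac{409 J}{7} = 9 + \frac{409 J}{7}$)
$\left(t{\left(-603 \right)} + 282607\right) \left(-104843 + 139762\right) = \left(\left(9 + \frac{409}{7} \left(-603\right)\right) + 282607\right) \left(-104843 + 139762\right) = \left(\left(9 - \frac{246627}{7}\right) + 282607\right) 34919 = \left(- \frac{246564}{7} + 282607\right) 34919 = \frac{1731685}{7} \cdot 34919 = \frac{60468708515}{7}$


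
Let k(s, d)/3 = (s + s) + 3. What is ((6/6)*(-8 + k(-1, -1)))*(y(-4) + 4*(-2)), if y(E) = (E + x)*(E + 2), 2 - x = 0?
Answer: 20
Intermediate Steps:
x = 2 (x = 2 - 1*0 = 2 + 0 = 2)
y(E) = (2 + E)² (y(E) = (E + 2)*(E + 2) = (2 + E)*(2 + E) = (2 + E)²)
k(s, d) = 9 + 6*s (k(s, d) = 3*((s + s) + 3) = 3*(2*s + 3) = 3*(3 + 2*s) = 9 + 6*s)
((6/6)*(-8 + k(-1, -1)))*(y(-4) + 4*(-2)) = ((6/6)*(-8 + (9 + 6*(-1))))*((4 + (-4)² + 4*(-4)) + 4*(-2)) = ((6*(⅙))*(-8 + (9 - 6)))*((4 + 16 - 16) - 8) = (1*(-8 + 3))*(4 - 8) = (1*(-5))*(-4) = -5*(-4) = 20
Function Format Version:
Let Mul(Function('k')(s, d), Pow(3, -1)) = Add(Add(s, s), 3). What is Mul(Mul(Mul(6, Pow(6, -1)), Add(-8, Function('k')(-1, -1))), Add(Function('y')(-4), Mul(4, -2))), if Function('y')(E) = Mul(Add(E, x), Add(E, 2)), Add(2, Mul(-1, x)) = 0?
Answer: 20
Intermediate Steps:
x = 2 (x = Add(2, Mul(-1, 0)) = Add(2, 0) = 2)
Function('y')(E) = Pow(Add(2, E), 2) (Function('y')(E) = Mul(Add(E, 2), Add(E, 2)) = Mul(Add(2, E), Add(2, E)) = Pow(Add(2, E), 2))
Function('k')(s, d) = Add(9, Mul(6, s)) (Function('k')(s, d) = Mul(3, Add(Add(s, s), 3)) = Mul(3, Add(Mul(2, s), 3)) = Mul(3, Add(3, Mul(2, s))) = Add(9, Mul(6, s)))
Mul(Mul(Mul(6, Pow(6, -1)), Add(-8, Function('k')(-1, -1))), Add(Function('y')(-4), Mul(4, -2))) = Mul(Mul(Mul(6, Pow(6, -1)), Add(-8, Add(9, Mul(6, -1)))), Add(Add(4, Pow(-4, 2), Mul(4, -4)), Mul(4, -2))) = Mul(Mul(Mul(6, Rational(1, 6)), Add(-8, Add(9, -6))), Add(Add(4, 16, -16), -8)) = Mul(Mul(1, Add(-8, 3)), Add(4, -8)) = Mul(Mul(1, -5), -4) = Mul(-5, -4) = 20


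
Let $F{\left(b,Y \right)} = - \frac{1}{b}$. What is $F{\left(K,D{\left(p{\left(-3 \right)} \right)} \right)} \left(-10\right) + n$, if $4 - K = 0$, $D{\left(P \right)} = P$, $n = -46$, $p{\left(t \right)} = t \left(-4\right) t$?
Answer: $- \frac{87}{2} \approx -43.5$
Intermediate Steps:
$p{\left(t \right)} = - 4 t^{2}$ ($p{\left(t \right)} = - 4 t t = - 4 t^{2}$)
$K = 4$ ($K = 4 - 0 = 4 + 0 = 4$)
$F{\left(K,D{\left(p{\left(-3 \right)} \right)} \right)} \left(-10\right) + n = - \frac{1}{4} \left(-10\right) - 46 = \left(-1\right) \frac{1}{4} \left(-10\right) - 46 = \left(- \frac{1}{4}\right) \left(-10\right) - 46 = \frac{5}{2} - 46 = - \frac{87}{2}$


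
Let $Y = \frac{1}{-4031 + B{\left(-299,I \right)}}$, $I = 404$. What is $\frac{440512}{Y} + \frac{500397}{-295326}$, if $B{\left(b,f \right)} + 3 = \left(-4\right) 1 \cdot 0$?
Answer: $- \frac{174933935381135}{98442} \approx -1.777 \cdot 10^{9}$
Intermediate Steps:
$B{\left(b,f \right)} = -3$ ($B{\left(b,f \right)} = -3 + \left(-4\right) 1 \cdot 0 = -3 - 0 = -3 + 0 = -3$)
$Y = - \frac{1}{4034}$ ($Y = \frac{1}{-4031 - 3} = \frac{1}{-4034} = - \frac{1}{4034} \approx -0.00024789$)
$\frac{440512}{Y} + \frac{500397}{-295326} = \frac{440512}{- \frac{1}{4034}} + \frac{500397}{-295326} = 440512 \left(-4034\right) + 500397 \left(- \frac{1}{295326}\right) = -1777025408 - \frac{166799}{98442} = - \frac{174933935381135}{98442}$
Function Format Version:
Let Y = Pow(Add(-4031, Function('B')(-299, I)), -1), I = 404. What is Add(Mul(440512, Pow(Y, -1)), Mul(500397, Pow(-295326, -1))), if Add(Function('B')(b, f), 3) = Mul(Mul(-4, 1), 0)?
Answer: Rational(-174933935381135, 98442) ≈ -1.7770e+9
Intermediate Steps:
Function('B')(b, f) = -3 (Function('B')(b, f) = Add(-3, Mul(Mul(-4, 1), 0)) = Add(-3, Mul(-4, 0)) = Add(-3, 0) = -3)
Y = Rational(-1, 4034) (Y = Pow(Add(-4031, -3), -1) = Pow(-4034, -1) = Rational(-1, 4034) ≈ -0.00024789)
Add(Mul(440512, Pow(Y, -1)), Mul(500397, Pow(-295326, -1))) = Add(Mul(440512, Pow(Rational(-1, 4034), -1)), Mul(500397, Pow(-295326, -1))) = Add(Mul(440512, -4034), Mul(500397, Rational(-1, 295326))) = Add(-1777025408, Rational(-166799, 98442)) = Rational(-174933935381135, 98442)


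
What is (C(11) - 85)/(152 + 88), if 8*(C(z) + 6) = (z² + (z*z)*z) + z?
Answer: 49/128 ≈ 0.38281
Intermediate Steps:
C(z) = -6 + z/8 + z²/8 + z³/8 (C(z) = -6 + ((z² + (z*z)*z) + z)/8 = -6 + ((z² + z²*z) + z)/8 = -6 + ((z² + z³) + z)/8 = -6 + (z + z² + z³)/8 = -6 + (z/8 + z²/8 + z³/8) = -6 + z/8 + z²/8 + z³/8)
(C(11) - 85)/(152 + 88) = ((-6 + (⅛)*11 + (⅛)*11² + (⅛)*11³) - 85)/(152 + 88) = ((-6 + 11/8 + (⅛)*121 + (⅛)*1331) - 85)/240 = ((-6 + 11/8 + 121/8 + 1331/8) - 85)*(1/240) = (1415/8 - 85)*(1/240) = (735/8)*(1/240) = 49/128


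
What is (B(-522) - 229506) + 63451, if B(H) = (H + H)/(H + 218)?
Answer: -12619919/76 ≈ -1.6605e+5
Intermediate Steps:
B(H) = 2*H/(218 + H) (B(H) = (2*H)/(218 + H) = 2*H/(218 + H))
(B(-522) - 229506) + 63451 = (2*(-522)/(218 - 522) - 229506) + 63451 = (2*(-522)/(-304) - 229506) + 63451 = (2*(-522)*(-1/304) - 229506) + 63451 = (261/76 - 229506) + 63451 = -17442195/76 + 63451 = -12619919/76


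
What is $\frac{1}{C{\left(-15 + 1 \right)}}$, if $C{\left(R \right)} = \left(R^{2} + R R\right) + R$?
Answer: $\frac{1}{378} \approx 0.0026455$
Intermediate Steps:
$C{\left(R \right)} = R + 2 R^{2}$ ($C{\left(R \right)} = \left(R^{2} + R^{2}\right) + R = 2 R^{2} + R = R + 2 R^{2}$)
$\frac{1}{C{\left(-15 + 1 \right)}} = \frac{1}{\left(-15 + 1\right) \left(1 + 2 \left(-15 + 1\right)\right)} = \frac{1}{\left(-14\right) \left(1 + 2 \left(-14\right)\right)} = \frac{1}{\left(-14\right) \left(1 - 28\right)} = \frac{1}{\left(-14\right) \left(-27\right)} = \frac{1}{378}$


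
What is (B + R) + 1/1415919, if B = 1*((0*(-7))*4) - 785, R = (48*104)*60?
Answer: 422984562466/1415919 ≈ 2.9874e+5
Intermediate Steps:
R = 299520 (R = 4992*60 = 299520)
B = -785 (B = 1*(0*4) - 785 = 1*0 - 785 = 0 - 785 = -785)
(B + R) + 1/1415919 = (-785 + 299520) + 1/1415919 = 298735 + 1/1415919 = 422984562466/1415919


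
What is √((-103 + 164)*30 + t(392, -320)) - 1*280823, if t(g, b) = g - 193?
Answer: -280823 + √2029 ≈ -2.8078e+5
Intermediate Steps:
t(g, b) = -193 + g
√((-103 + 164)*30 + t(392, -320)) - 1*280823 = √((-103 + 164)*30 + (-193 + 392)) - 1*280823 = √(61*30 + 199) - 280823 = √(1830 + 199) - 280823 = √2029 - 280823 = -280823 + √2029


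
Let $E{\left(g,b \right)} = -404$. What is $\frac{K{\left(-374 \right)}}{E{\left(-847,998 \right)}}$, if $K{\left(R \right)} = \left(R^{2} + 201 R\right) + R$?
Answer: $- \frac{16082}{101} \approx -159.23$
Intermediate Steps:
$K{\left(R \right)} = R^{2} + 202 R$
$\frac{K{\left(-374 \right)}}{E{\left(-847,998 \right)}} = \frac{\left(-374\right) \left(202 - 374\right)}{-404} = \left(-374\right) \left(-172\right) \left(- \frac{1}{404}\right) = 64328 \left(- \frac{1}{404}\right) = - \frac{16082}{101}$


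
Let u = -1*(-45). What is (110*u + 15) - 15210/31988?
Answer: 79402605/15994 ≈ 4964.5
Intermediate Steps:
u = 45
(110*u + 15) - 15210/31988 = (110*45 + 15) - 15210/31988 = (4950 + 15) - 15210/31988 = 4965 - 1*7605/15994 = 4965 - 7605/15994 = 79402605/15994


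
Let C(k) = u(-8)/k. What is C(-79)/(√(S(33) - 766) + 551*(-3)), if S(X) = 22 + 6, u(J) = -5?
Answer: -2755/71972871 - 5*I*√82/71972871 ≈ -3.8278e-5 - 6.2908e-7*I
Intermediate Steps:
C(k) = -5/k
S(X) = 28
C(-79)/(√(S(33) - 766) + 551*(-3)) = (-5/(-79))/(√(28 - 766) + 551*(-3)) = (-5*(-1/79))/(√(-738) - 1653) = 5/(79*(3*I*√82 - 1653)) = 5/(79*(-1653 + 3*I*√82))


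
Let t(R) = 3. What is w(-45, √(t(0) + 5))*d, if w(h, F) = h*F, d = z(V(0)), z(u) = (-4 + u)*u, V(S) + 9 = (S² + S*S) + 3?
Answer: -5400*√2 ≈ -7636.8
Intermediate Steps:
V(S) = -6 + 2*S² (V(S) = -9 + ((S² + S*S) + 3) = -9 + ((S² + S²) + 3) = -9 + (2*S² + 3) = -9 + (3 + 2*S²) = -6 + 2*S²)
z(u) = u*(-4 + u)
d = 60 (d = (-6 + 2*0²)*(-4 + (-6 + 2*0²)) = (-6 + 2*0)*(-4 + (-6 + 2*0)) = (-6 + 0)*(-4 + (-6 + 0)) = -6*(-4 - 6) = -6*(-10) = 60)
w(h, F) = F*h
w(-45, √(t(0) + 5))*d = (√(3 + 5)*(-45))*60 = (√8*(-45))*60 = ((2*√2)*(-45))*60 = -90*√2*60 = -5400*√2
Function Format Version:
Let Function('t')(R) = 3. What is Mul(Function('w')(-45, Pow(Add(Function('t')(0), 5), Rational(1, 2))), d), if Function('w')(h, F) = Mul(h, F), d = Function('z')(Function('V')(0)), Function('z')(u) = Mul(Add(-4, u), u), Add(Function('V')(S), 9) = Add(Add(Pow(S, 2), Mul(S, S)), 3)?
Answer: Mul(-5400, Pow(2, Rational(1, 2))) ≈ -7636.8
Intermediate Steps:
Function('V')(S) = Add(-6, Mul(2, Pow(S, 2))) (Function('V')(S) = Add(-9, Add(Add(Pow(S, 2), Mul(S, S)), 3)) = Add(-9, Add(Add(Pow(S, 2), Pow(S, 2)), 3)) = Add(-9, Add(Mul(2, Pow(S, 2)), 3)) = Add(-9, Add(3, Mul(2, Pow(S, 2)))) = Add(-6, Mul(2, Pow(S, 2))))
Function('z')(u) = Mul(u, Add(-4, u))
d = 60 (d = Mul(Add(-6, Mul(2, Pow(0, 2))), Add(-4, Add(-6, Mul(2, Pow(0, 2))))) = Mul(Add(-6, Mul(2, 0)), Add(-4, Add(-6, Mul(2, 0)))) = Mul(Add(-6, 0), Add(-4, Add(-6, 0))) = Mul(-6, Add(-4, -6)) = Mul(-6, -10) = 60)
Function('w')(h, F) = Mul(F, h)
Mul(Function('w')(-45, Pow(Add(Function('t')(0), 5), Rational(1, 2))), d) = Mul(Mul(Pow(Add(3, 5), Rational(1, 2)), -45), 60) = Mul(Mul(Pow(8, Rational(1, 2)), -45), 60) = Mul(Mul(Mul(2, Pow(2, Rational(1, 2))), -45), 60) = Mul(Mul(-90, Pow(2, Rational(1, 2))), 60) = Mul(-5400, Pow(2, Rational(1, 2)))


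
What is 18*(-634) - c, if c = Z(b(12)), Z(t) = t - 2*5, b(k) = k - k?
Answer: -11402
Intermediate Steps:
b(k) = 0
Z(t) = -10 + t (Z(t) = t - 10 = -10 + t)
c = -10 (c = -10 + 0 = -10)
18*(-634) - c = 18*(-634) - 1*(-10) = -11412 + 10 = -11402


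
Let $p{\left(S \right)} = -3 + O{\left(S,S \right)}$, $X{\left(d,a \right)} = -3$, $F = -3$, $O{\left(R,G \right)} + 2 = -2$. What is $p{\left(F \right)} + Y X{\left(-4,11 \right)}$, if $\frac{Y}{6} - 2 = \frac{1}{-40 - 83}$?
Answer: $- \frac{1757}{41} \approx -42.854$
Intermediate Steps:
$O{\left(R,G \right)} = -4$ ($O{\left(R,G \right)} = -2 - 2 = -4$)
$p{\left(S \right)} = -7$ ($p{\left(S \right)} = -3 - 4 = -7$)
$Y = \frac{490}{41}$ ($Y = 12 + \frac{6}{-40 - 83} = 12 + \frac{6}{-123} = 12 + 6 \left(- \frac{1}{123}\right) = 12 - \frac{2}{41} = \frac{490}{41} \approx 11.951$)
$p{\left(F \right)} + Y X{\left(-4,11 \right)} = -7 + \frac{490}{41} \left(-3\right) = -7 - \frac{1470}{41} = - \frac{1757}{41}$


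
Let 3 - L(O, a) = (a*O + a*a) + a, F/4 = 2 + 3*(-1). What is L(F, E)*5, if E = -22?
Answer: -2735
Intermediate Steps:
F = -4 (F = 4*(2 + 3*(-1)) = 4*(2 - 3) = 4*(-1) = -4)
L(O, a) = 3 - a - a² - O*a (L(O, a) = 3 - ((a*O + a*a) + a) = 3 - ((O*a + a²) + a) = 3 - ((a² + O*a) + a) = 3 - (a + a² + O*a) = 3 + (-a - a² - O*a) = 3 - a - a² - O*a)
L(F, E)*5 = (3 - 1*(-22) - 1*(-22)² - 1*(-4)*(-22))*5 = (3 + 22 - 1*484 - 88)*5 = (3 + 22 - 484 - 88)*5 = -547*5 = -2735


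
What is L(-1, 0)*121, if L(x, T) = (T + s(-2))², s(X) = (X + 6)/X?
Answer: 484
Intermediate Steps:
s(X) = (6 + X)/X
L(x, T) = (-2 + T)² (L(x, T) = (T + (6 - 2)/(-2))² = (T - ½*4)² = (T - 2)² = (-2 + T)²)
L(-1, 0)*121 = (-2 + 0)²*121 = (-2)²*121 = 4*121 = 484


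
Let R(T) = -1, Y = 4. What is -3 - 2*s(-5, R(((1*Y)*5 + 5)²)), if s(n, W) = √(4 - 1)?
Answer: -3 - 2*√3 ≈ -6.4641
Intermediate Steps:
s(n, W) = √3
-3 - 2*s(-5, R(((1*Y)*5 + 5)²)) = -3 - 2*√3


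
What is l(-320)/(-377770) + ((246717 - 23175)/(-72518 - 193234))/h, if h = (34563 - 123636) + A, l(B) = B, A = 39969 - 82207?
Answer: 62506771891/73237348292308 ≈ 0.00085348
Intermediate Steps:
A = -42238
h = -131311 (h = (34563 - 123636) - 42238 = -89073 - 42238 = -131311)
l(-320)/(-377770) + ((246717 - 23175)/(-72518 - 193234))/h = -320/(-377770) + ((246717 - 23175)/(-72518 - 193234))/(-131311) = -320*(-1/377770) + (223542/(-265752))*(-1/131311) = 32/37777 + (223542*(-1/265752))*(-1/131311) = 32/37777 - 12419/14764*(-1/131311) = 32/37777 + 12419/1938675604 = 62506771891/73237348292308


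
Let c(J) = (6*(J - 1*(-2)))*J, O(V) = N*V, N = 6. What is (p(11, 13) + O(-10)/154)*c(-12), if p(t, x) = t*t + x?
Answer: 7407360/77 ≈ 96200.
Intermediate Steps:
O(V) = 6*V
p(t, x) = x + t² (p(t, x) = t² + x = x + t²)
c(J) = J*(12 + 6*J) (c(J) = (6*(J + 2))*J = (6*(2 + J))*J = (12 + 6*J)*J = J*(12 + 6*J))
(p(11, 13) + O(-10)/154)*c(-12) = ((13 + 11²) + (6*(-10))/154)*(6*(-12)*(2 - 12)) = ((13 + 121) - 60*1/154)*(6*(-12)*(-10)) = (134 - 30/77)*720 = (10288/77)*720 = 7407360/77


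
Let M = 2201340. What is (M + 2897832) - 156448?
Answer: 4942724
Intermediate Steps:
(M + 2897832) - 156448 = (2201340 + 2897832) - 156448 = 5099172 - 156448 = 4942724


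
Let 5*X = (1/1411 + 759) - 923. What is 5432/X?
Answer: -38322760/231403 ≈ -165.61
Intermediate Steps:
X = -231403/7055 (X = ((1/1411 + 759) - 923)/5 = (1070950/1411 - 923)/5 = (⅕)*(-231403/1411) = -231403/7055 ≈ -32.800)
5432/X = 5432/(-231403/7055) = 5432*(-7055/231403) = -38322760/231403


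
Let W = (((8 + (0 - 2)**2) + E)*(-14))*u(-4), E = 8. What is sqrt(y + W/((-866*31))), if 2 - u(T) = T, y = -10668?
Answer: 6*I*sqrt(53392116757)/13423 ≈ 103.29*I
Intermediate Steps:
u(T) = 2 - T
W = -1680 (W = (((8 + (0 - 2)**2) + 8)*(-14))*(2 - 1*(-4)) = (((8 + (-2)**2) + 8)*(-14))*(2 + 4) = (((8 + 4) + 8)*(-14))*6 = ((12 + 8)*(-14))*6 = (20*(-14))*6 = -280*6 = -1680)
sqrt(y + W/((-866*31))) = sqrt(-10668 - 1680/((-866*31))) = sqrt(-10668 - 1680/(-26846)) = sqrt(-10668 - 1680*(-1/26846)) = sqrt(-10668 + 840/13423) = sqrt(-143195724/13423) = 6*I*sqrt(53392116757)/13423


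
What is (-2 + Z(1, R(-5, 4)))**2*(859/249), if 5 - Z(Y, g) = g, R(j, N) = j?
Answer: 54976/249 ≈ 220.79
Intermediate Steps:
Z(Y, g) = 5 - g
(-2 + Z(1, R(-5, 4)))**2*(859/249) = (-2 + (5 - 1*(-5)))**2*(859/249) = (-2 + (5 + 5))**2*(859*(1/249)) = (-2 + 10)**2*(859/249) = 8**2*(859/249) = 64*(859/249) = 54976/249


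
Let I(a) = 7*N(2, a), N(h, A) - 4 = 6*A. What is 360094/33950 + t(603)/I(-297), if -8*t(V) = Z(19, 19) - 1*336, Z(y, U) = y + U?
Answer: 1280132939/120726200 ≈ 10.604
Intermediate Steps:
N(h, A) = 4 + 6*A
Z(y, U) = U + y
t(V) = 149/4 (t(V) = -((19 + 19) - 1*336)/8 = -(38 - 336)/8 = -⅛*(-298) = 149/4)
I(a) = 28 + 42*a (I(a) = 7*(4 + 6*a) = 28 + 42*a)
360094/33950 + t(603)/I(-297) = 360094/33950 + 149/(4*(28 + 42*(-297))) = 360094*(1/33950) + 149/(4*(28 - 12474)) = 25721/2425 + (149/4)/(-12446) = 25721/2425 + (149/4)*(-1/12446) = 25721/2425 - 149/49784 = 1280132939/120726200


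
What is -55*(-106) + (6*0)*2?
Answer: 5830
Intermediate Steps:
-55*(-106) + (6*0)*2 = 5830 + 0*2 = 5830 + 0 = 5830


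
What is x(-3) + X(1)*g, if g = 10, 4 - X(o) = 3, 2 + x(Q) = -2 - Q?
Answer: 9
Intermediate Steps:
x(Q) = -4 - Q (x(Q) = -2 + (-2 - Q) = -4 - Q)
X(o) = 1 (X(o) = 4 - 1*3 = 4 - 3 = 1)
x(-3) + X(1)*g = (-4 - 1*(-3)) + 1*10 = (-4 + 3) + 10 = -1 + 10 = 9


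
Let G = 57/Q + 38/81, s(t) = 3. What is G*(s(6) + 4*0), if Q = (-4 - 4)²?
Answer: 7049/1728 ≈ 4.0793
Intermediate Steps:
Q = 64 (Q = (-8)² = 64)
G = 7049/5184 (G = 57/64 + 38/81 = 7049/5184 ≈ 1.3598)
G*(s(6) + 4*0) = 7049*(3 + 4*0)/5184 = 7049*(3 + 0)/5184 = (7049/5184)*3 = 7049/1728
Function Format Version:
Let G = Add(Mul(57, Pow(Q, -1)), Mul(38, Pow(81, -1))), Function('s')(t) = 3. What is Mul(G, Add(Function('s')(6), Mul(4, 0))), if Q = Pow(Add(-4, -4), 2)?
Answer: Rational(7049, 1728) ≈ 4.0793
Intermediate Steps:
Q = 64 (Q = Pow(-8, 2) = 64)
G = Rational(7049, 5184) (G = Add(Mul(57, Pow(64, -1)), Mul(38, Pow(81, -1))) = Add(Mul(57, Rational(1, 64)), Mul(38, Rational(1, 81))) = Add(Rational(57, 64), Rational(38, 81)) = Rational(7049, 5184) ≈ 1.3598)
Mul(G, Add(Function('s')(6), Mul(4, 0))) = Mul(Rational(7049, 5184), Add(3, Mul(4, 0))) = Mul(Rational(7049, 5184), Add(3, 0)) = Mul(Rational(7049, 5184), 3) = Rational(7049, 1728)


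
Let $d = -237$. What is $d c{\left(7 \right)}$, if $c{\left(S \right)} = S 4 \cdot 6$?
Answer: $-39816$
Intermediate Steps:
$c{\left(S \right)} = 24 S$ ($c{\left(S \right)} = 4 S 6 = 24 S$)
$d c{\left(7 \right)} = - 237 \cdot 24 \cdot 7 = \left(-237\right) 168 = -39816$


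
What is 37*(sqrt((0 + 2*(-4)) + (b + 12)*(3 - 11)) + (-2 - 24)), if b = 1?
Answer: -962 + 148*I*sqrt(7) ≈ -962.0 + 391.57*I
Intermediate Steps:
37*(sqrt((0 + 2*(-4)) + (b + 12)*(3 - 11)) + (-2 - 24)) = 37*(sqrt((0 + 2*(-4)) + (1 + 12)*(3 - 11)) + (-2 - 24)) = 37*(sqrt((0 - 8) + 13*(-8)) - 26) = 37*(sqrt(-8 - 104) - 26) = 37*(sqrt(-112) - 26) = 37*(4*I*sqrt(7) - 26) = 37*(-26 + 4*I*sqrt(7)) = -962 + 148*I*sqrt(7)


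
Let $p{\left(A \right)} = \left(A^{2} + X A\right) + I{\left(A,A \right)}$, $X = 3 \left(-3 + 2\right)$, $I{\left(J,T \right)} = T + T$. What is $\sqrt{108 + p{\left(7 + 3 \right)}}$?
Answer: $3 \sqrt{22} \approx 14.071$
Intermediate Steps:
$I{\left(J,T \right)} = 2 T$
$X = -3$ ($X = 3 \left(-1\right) = -3$)
$p{\left(A \right)} = A^{2} - A$ ($p{\left(A \right)} = \left(A^{2} - 3 A\right) + 2 A = A^{2} - A$)
$\sqrt{108 + p{\left(7 + 3 \right)}} = \sqrt{108 + \left(7 + 3\right) \left(-1 + \left(7 + 3\right)\right)} = \sqrt{108 + 10 \left(-1 + 10\right)} = \sqrt{108 + 10 \cdot 9} = \sqrt{108 + 90} = \sqrt{198} = 3 \sqrt{22}$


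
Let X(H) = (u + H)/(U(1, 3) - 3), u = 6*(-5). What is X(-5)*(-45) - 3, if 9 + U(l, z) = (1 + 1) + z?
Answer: -228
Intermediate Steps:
u = -30
U(l, z) = -7 + z (U(l, z) = -9 + ((1 + 1) + z) = -9 + (2 + z) = -7 + z)
X(H) = 30/7 - H/7 (X(H) = (-30 + H)/((-7 + 3) - 3) = (-30 + H)/(-4 - 3) = (-30 + H)/(-7) = (-30 + H)*(-1/7) = 30/7 - H/7)
X(-5)*(-45) - 3 = (30/7 - 1/7*(-5))*(-45) - 3 = (30/7 + 5/7)*(-45) - 3 = 5*(-45) - 3 = -225 - 3 = -228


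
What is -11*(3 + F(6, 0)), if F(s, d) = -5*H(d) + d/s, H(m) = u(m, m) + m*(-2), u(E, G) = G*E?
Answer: -33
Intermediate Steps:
u(E, G) = E*G
H(m) = m**2 - 2*m (H(m) = m*m + m*(-2) = m**2 - 2*m)
F(s, d) = d/s - 5*d*(-2 + d) (F(s, d) = -5*d*(-2 + d) + d/s = d/s - 5*d*(-2 + d))
-11*(3 + F(6, 0)) = -11*(3 + 0*(1 + 5*6*(2 - 1*0))/6) = -11*(3 + 0*(1/6)*(1 + 5*6*(2 + 0))) = -11*(3 + 0*(1/6)*(1 + 5*6*2)) = -11*(3 + 0*(1/6)*(1 + 60)) = -11*(3 + 0*(1/6)*61) = -11*(3 + 0) = -11*3 = -33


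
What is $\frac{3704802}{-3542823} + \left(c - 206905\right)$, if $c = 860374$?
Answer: $\frac{771707099395}{1180941} \approx 6.5347 \cdot 10^{5}$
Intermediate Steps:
$\frac{3704802}{-3542823} + \left(c - 206905\right) = \frac{3704802}{-3542823} + \left(860374 - 206905\right) = 3704802 \left(- \frac{1}{3542823}\right) + \left(860374 - 206905\right) = - \frac{1234934}{1180941} + 653469 = \frac{771707099395}{1180941}$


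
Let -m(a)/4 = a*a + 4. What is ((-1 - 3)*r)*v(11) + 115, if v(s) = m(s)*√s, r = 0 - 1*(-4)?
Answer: 115 + 8000*√11 ≈ 26648.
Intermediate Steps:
r = 4 (r = 0 + 4 = 4)
m(a) = -16 - 4*a² (m(a) = -4*(a*a + 4) = -4*(a² + 4) = -4*(4 + a²) = -16 - 4*a²)
v(s) = √s*(-16 - 4*s²) (v(s) = (-16 - 4*s²)*√s = √s*(-16 - 4*s²))
((-1 - 3)*r)*v(11) + 115 = ((-1 - 3)*4)*(4*√11*(-4 - 1*11²)) + 115 = (-4*4)*(4*√11*(-4 - 1*121)) + 115 = -64*√11*(-4 - 121) + 115 = -64*√11*(-125) + 115 = -(-8000)*√11 + 115 = 8000*√11 + 115 = 115 + 8000*√11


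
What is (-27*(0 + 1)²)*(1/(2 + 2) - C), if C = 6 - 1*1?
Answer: 513/4 ≈ 128.25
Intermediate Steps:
C = 5 (C = 6 - 1 = 5)
(-27*(0 + 1)²)*(1/(2 + 2) - C) = (-27*(0 + 1)²)*(1/(2 + 2) - 1*5) = (-27*1²)*(1/4 - 5) = (-27*1)*(¼ - 5) = -27*(-19/4) = 513/4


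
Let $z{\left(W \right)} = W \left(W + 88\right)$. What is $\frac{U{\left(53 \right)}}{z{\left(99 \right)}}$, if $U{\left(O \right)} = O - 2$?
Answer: $\frac{1}{363} \approx 0.0027548$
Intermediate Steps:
$z{\left(W \right)} = W \left(88 + W\right)$
$U{\left(O \right)} = -2 + O$
$\frac{U{\left(53 \right)}}{z{\left(99 \right)}} = \frac{-2 + 53}{99 \left(88 + 99\right)} = \frac{51}{99 \cdot 187} = \frac{51}{18513} = 51 \cdot \frac{1}{18513} = \frac{1}{363}$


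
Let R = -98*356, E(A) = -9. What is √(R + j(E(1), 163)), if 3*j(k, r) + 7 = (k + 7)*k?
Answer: I*√313959/3 ≈ 186.77*I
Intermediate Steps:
R = -34888
j(k, r) = -7/3 + k*(7 + k)/3 (j(k, r) = -7/3 + ((k + 7)*k)/3 = -7/3 + ((7 + k)*k)/3 = -7/3 + (k*(7 + k))/3 = -7/3 + k*(7 + k)/3)
√(R + j(E(1), 163)) = √(-34888 + (-7/3 + (⅓)*(-9)² + (7/3)*(-9))) = √(-34888 + (-7/3 + (⅓)*81 - 21)) = √(-34888 + (-7/3 + 27 - 21)) = √(-34888 + 11/3) = √(-104653/3) = I*√313959/3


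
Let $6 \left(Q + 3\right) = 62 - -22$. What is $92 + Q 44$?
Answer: $576$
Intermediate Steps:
$Q = 11$ ($Q = -3 + \frac{62 - -22}{6} = -3 + \frac{62 + 22}{6} = -3 + \frac{1}{6} \cdot 84 = -3 + 14 = 11$)
$92 + Q 44 = 92 + 11 \cdot 44 = 92 + 484 = 576$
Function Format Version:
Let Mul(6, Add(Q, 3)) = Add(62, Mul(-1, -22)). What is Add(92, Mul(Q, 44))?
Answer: 576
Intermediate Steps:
Q = 11 (Q = Add(-3, Mul(Rational(1, 6), Add(62, Mul(-1, -22)))) = Add(-3, Mul(Rational(1, 6), Add(62, 22))) = Add(-3, Mul(Rational(1, 6), 84)) = Add(-3, 14) = 11)
Add(92, Mul(Q, 44)) = Add(92, Mul(11, 44)) = Add(92, 484) = 576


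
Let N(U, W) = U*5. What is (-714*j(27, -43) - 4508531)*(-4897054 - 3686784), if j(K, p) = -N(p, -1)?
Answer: 40018204693358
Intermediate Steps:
N(U, W) = 5*U
j(K, p) = -5*p
(-714*j(27, -43) - 4508531)*(-4897054 - 3686784) = (-(-3570)*(-43) - 4508531)*(-4897054 - 3686784) = (-714*215 - 4508531)*(-8583838) = (-153510 - 4508531)*(-8583838) = -4662041*(-8583838) = 40018204693358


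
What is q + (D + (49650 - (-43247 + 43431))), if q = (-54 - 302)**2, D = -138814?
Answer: 37388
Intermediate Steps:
q = 126736 (q = (-356)**2 = 126736)
q + (D + (49650 - (-43247 + 43431))) = 126736 + (-138814 + (49650 - (-43247 + 43431))) = 126736 + (-138814 + (49650 - 1*184)) = 126736 + (-138814 + (49650 - 184)) = 126736 + (-138814 + 49466) = 126736 - 89348 = 37388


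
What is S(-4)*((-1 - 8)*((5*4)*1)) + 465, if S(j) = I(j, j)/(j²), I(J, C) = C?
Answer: 510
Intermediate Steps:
S(j) = 1/j (S(j) = j/(j²) = j/j² = 1/j)
S(-4)*((-1 - 8)*((5*4)*1)) + 465 = ((-1 - 8)*((5*4)*1))/(-4) + 465 = -(-9)*20*1/4 + 465 = -(-9)*20/4 + 465 = -¼*(-180) + 465 = 45 + 465 = 510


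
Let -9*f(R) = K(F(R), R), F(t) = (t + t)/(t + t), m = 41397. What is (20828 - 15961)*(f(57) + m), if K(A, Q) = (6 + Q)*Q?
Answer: 199537266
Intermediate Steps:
F(t) = 1 (F(t) = (2*t)/((2*t)) = (2*t)*(1/(2*t)) = 1)
K(A, Q) = Q*(6 + Q)
f(R) = -R*(6 + R)/9
(20828 - 15961)*(f(57) + m) = (20828 - 15961)*(-1/9*57*(6 + 57) + 41397) = 4867*(-1/9*57*63 + 41397) = 4867*(-399 + 41397) = 4867*40998 = 199537266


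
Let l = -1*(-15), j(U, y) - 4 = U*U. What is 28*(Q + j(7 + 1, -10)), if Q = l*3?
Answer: 3164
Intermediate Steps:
j(U, y) = 4 + U² (j(U, y) = 4 + U*U = 4 + U²)
l = 15
Q = 45 (Q = 15*3 = 45)
28*(Q + j(7 + 1, -10)) = 28*(45 + (4 + (7 + 1)²)) = 28*(45 + (4 + 8²)) = 28*(45 + (4 + 64)) = 28*(45 + 68) = 28*113 = 3164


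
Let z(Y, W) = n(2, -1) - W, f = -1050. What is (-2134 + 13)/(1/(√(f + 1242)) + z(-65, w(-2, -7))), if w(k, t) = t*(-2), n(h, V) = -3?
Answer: 6922944/55487 + 16968*√3/55487 ≈ 125.30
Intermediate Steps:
w(k, t) = -2*t
z(Y, W) = -3 - W
(-2134 + 13)/(1/(√(f + 1242)) + z(-65, w(-2, -7))) = (-2134 + 13)/(1/(√(-1050 + 1242)) + (-3 - (-2)*(-7))) = -2121/(1/(√192) + (-3 - 1*14)) = -2121/(1/(8*√3) + (-3 - 14)) = -2121/(√3/24 - 17) = -2121/(-17 + √3/24)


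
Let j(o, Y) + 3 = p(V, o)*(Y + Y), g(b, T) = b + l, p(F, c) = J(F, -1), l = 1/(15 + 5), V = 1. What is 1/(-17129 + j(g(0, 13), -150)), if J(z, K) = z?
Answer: -1/17432 ≈ -5.7366e-5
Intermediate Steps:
l = 1/20 ≈ 0.050000
p(F, c) = F
g(b, T) = 1/20 + b (g(b, T) = b + 1/20 = 1/20 + b)
j(o, Y) = -3 + 2*Y (j(o, Y) = -3 + 1*(Y + Y) = -3 + 1*(2*Y) = -3 + 2*Y)
1/(-17129 + j(g(0, 13), -150)) = 1/(-17129 + (-3 + 2*(-150))) = 1/(-17129 + (-3 - 300)) = 1/(-17129 - 303) = 1/(-17432) = -1/17432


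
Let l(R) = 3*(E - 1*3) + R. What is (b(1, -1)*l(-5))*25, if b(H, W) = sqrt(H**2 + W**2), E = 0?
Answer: -350*sqrt(2) ≈ -494.97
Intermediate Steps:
l(R) = -9 + R (l(R) = 3*(0 - 1*3) + R = 3*(0 - 3) + R = 3*(-3) + R = -9 + R)
(b(1, -1)*l(-5))*25 = (sqrt(1**2 + (-1)**2)*(-9 - 5))*25 = (sqrt(1 + 1)*(-14))*25 = (sqrt(2)*(-14))*25 = -14*sqrt(2)*25 = -350*sqrt(2)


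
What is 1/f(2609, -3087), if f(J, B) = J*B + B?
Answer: -1/8057070 ≈ -1.2411e-7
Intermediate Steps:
f(J, B) = B + B*J (f(J, B) = B*J + B = B + B*J)
1/f(2609, -3087) = 1/(-3087*(1 + 2609)) = 1/(-3087*2610) = 1/(-8057070) = -1/8057070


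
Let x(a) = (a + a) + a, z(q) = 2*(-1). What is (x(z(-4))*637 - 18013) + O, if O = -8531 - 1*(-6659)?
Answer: -23707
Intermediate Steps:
z(q) = -2
x(a) = 3*a (x(a) = 2*a + a = 3*a)
O = -1872 (O = -8531 + 6659 = -1872)
(x(z(-4))*637 - 18013) + O = ((3*(-2))*637 - 18013) - 1872 = (-6*637 - 18013) - 1872 = (-3822 - 18013) - 1872 = -21835 - 1872 = -23707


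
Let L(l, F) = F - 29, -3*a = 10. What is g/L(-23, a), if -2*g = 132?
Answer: 198/97 ≈ 2.0412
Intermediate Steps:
g = -66 (g = -½*132 = -66)
a = -10/3 (a = -⅓*10 = -10/3 ≈ -3.3333)
L(l, F) = -29 + F
g/L(-23, a) = -66/(-29 - 10/3) = -66/(-97/3) = -66*(-3/97) = 198/97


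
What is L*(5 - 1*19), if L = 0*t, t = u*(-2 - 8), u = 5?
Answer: 0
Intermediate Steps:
t = -50 (t = 5*(-2 - 8) = 5*(-10) = -50)
L = 0 (L = 0*(-50) = 0)
L*(5 - 1*19) = 0*(5 - 1*19) = 0*(5 - 19) = 0*(-14) = 0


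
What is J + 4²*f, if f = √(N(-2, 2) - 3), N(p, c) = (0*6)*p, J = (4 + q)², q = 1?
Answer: 25 + 16*I*√3 ≈ 25.0 + 27.713*I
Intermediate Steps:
J = 25 (J = (4 + 1)² = 5² = 25)
N(p, c) = 0 (N(p, c) = 0*p = 0)
f = I*√3 (f = √(0 - 3) = √(-3) = I*√3 ≈ 1.732*I)
J + 4²*f = 25 + 4²*(I*√3) = 25 + 16*(I*√3) = 25 + 16*I*√3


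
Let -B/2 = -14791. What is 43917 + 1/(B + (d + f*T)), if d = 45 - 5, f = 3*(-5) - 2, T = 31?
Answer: 1277765116/29095 ≈ 43917.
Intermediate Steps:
f = -17 (f = -15 - 2 = -17)
d = 40
B = 29582 (B = -2*(-14791) = 29582)
43917 + 1/(B + (d + f*T)) = 43917 + 1/(29582 + (40 - 17*31)) = 43917 + 1/(29582 + (40 - 527)) = 43917 + 1/(29582 - 487) = 43917 + 1/29095 = 1277765116/29095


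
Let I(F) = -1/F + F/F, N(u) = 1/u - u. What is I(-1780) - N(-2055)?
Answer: -1502664553/731580 ≈ -2054.0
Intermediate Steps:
I(F) = 1 - 1/F (I(F) = -1/F + 1 = 1 - 1/F)
I(-1780) - N(-2055) = (-1 - 1780)/(-1780) - (1/(-2055) - 1*(-2055)) = -1/1780*(-1781) - (-1/2055 + 2055) = 1781/1780 - 1*4223024/2055 = 1781/1780 - 4223024/2055 = -1502664553/731580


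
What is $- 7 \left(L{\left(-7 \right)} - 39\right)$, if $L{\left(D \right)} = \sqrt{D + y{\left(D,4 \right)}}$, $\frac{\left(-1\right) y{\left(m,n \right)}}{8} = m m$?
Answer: $273 - 7 i \sqrt{399} \approx 273.0 - 139.82 i$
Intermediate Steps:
$y{\left(m,n \right)} = - 8 m^{2}$ ($y{\left(m,n \right)} = - 8 m m = - 8 m^{2}$)
$L{\left(D \right)} = \sqrt{D - 8 D^{2}}$
$- 7 \left(L{\left(-7 \right)} - 39\right) = - 7 \left(\sqrt{- 7 \left(1 - -56\right)} - 39\right) = - 7 \left(\sqrt{- 7 \left(1 + 56\right)} - 39\right) = - 7 \left(\sqrt{\left(-7\right) 57} - 39\right) = - 7 \left(\sqrt{-399} - 39\right) = - 7 \left(i \sqrt{399} - 39\right) = - 7 \left(-39 + i \sqrt{399}\right) = 273 - 7 i \sqrt{399}$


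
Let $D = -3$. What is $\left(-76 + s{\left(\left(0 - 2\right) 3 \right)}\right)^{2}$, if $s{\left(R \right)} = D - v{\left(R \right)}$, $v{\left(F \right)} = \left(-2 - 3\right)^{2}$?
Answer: $10816$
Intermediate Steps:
$v{\left(F \right)} = 25$ ($v{\left(F \right)} = \left(-5\right)^{2} = 25$)
$s{\left(R \right)} = -28$ ($s{\left(R \right)} = -3 - 25 = -28$)
$\left(-76 + s{\left(\left(0 - 2\right) 3 \right)}\right)^{2} = \left(-76 - 28\right)^{2} = \left(-104\right)^{2} = 10816$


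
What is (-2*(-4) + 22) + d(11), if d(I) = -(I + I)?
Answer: 8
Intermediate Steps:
d(I) = -2*I
(-2*(-4) + 22) + d(11) = (-2*(-4) + 22) - 2*11 = (8 + 22) - 22 = 30 - 22 = 8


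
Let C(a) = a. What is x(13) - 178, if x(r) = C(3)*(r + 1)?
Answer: -136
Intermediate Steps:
x(r) = 3 + 3*r (x(r) = 3*(r + 1) = 3*(1 + r) = 3 + 3*r)
x(13) - 178 = (3 + 3*13) - 178 = (3 + 39) - 178 = 42 - 178 = -136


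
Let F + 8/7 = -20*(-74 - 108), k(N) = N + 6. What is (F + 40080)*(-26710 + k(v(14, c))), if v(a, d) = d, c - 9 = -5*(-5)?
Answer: -1165981920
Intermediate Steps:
c = 34 (c = 9 - 5*(-5) = 9 + 25 = 34)
k(N) = 6 + N
F = 25472/7 (F = -8/7 - 20*(-74 - 108) = -8/7 - 20*(-182) = -8/7 + 3640 = 25472/7 ≈ 3638.9)
(F + 40080)*(-26710 + k(v(14, c))) = (25472/7 + 40080)*(-26710 + (6 + 34)) = 306032*(-26710 + 40)/7 = (306032/7)*(-26670) = -1165981920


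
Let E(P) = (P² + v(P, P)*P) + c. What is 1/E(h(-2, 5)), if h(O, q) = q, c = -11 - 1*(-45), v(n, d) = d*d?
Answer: 1/184 ≈ 0.0054348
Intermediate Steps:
v(n, d) = d²
c = 34 (c = -11 + 45 = 34)
E(P) = 34 + P² + P³ (E(P) = (P² + P²*P) + 34 = (P² + P³) + 34 = 34 + P² + P³)
1/E(h(-2, 5)) = 1/(34 + 5² + 5³) = 1/(34 + 25 + 125) = 1/184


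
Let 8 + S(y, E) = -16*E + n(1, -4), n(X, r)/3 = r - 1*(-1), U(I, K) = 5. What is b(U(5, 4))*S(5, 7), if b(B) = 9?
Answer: -1161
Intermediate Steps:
n(X, r) = 3 + 3*r (n(X, r) = 3*(r - 1*(-1)) = 3*(r + 1) = 3*(1 + r) = 3 + 3*r)
S(y, E) = -17 - 16*E (S(y, E) = -8 + (-16*E + (3 + 3*(-4))) = -8 + (-16*E + (3 - 12)) = -8 + (-16*E - 9) = -8 + (-9 - 16*E) = -17 - 16*E)
b(U(5, 4))*S(5, 7) = 9*(-17 - 16*7) = 9*(-17 - 112) = 9*(-129) = -1161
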